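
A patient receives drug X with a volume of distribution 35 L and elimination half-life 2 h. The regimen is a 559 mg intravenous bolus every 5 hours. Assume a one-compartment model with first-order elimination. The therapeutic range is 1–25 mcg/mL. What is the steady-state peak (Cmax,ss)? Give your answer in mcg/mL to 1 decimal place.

19.4 mcg/mL

Over one 5-h interval, 5/2 ≈ 2.5 half-lives elapse, leaving f ≈ 0.1768 of each dose.
Accumulation ratio R = 1/(1 − f) ≈ 1/0.8232 ≈ 1.2148.
Each bolus raises the concentration by D/Vd = 559/35 ≈ 15.971 mcg/mL.
Steady-state peak Cmax,ss = C₀·R ≈ 15.971 × 1.2148 ≈ 19.402 mcg/mL.
Peak 19.4 mcg/mL vs MTC 25 mcg/mL: below toxic threshold.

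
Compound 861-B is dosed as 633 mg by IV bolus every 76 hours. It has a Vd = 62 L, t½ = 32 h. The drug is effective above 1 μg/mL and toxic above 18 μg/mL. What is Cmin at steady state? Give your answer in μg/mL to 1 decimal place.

Over one 76-h interval, 76/32 ≈ 2.375 half-lives elapse, leaving f ≈ 0.1928 of each dose.
Each bolus raises the concentration by D/Vd = 633/62 ≈ 10.210 μg/mL.
Steady-state trough Cmin,ss = C₀·f/(1−f) ≈ 10.210 × 0.1928/0.8072 ≈ 2.439 μg/mL.
Trough 2.4 μg/mL vs MEC 1 μg/mL: adequate.

2.4 μg/mL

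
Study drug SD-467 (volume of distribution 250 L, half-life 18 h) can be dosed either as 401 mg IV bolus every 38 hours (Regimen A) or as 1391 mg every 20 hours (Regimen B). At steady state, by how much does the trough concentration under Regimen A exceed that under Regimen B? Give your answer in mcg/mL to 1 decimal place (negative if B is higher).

-4.3 mcg/mL

Regimen A: f = (1/2)^(38/18) ≈ 0.2315; Cmin,ss = (401/250)·f/(1−f) ≈ 0.483 mcg/mL.
Regimen B: f = (1/2)^(20/18) ≈ 0.4629; Cmin,ss = (1391/250)·f/(1−f) ≈ 4.795 mcg/mL.
Difference ≈ 0.483 − 4.795 ≈ -4.312 mcg/mL.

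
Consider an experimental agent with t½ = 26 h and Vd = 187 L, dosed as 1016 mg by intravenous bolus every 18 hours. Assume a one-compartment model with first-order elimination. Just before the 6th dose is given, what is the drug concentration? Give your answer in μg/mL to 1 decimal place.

f = (1/2)^(τ/t½) = (1/2)^(18/26) ≈ 0.6189.
C₀ = D/Vd = 1016/187 ≈ 5.433 μg/mL.
Before the 6th dose, 5 doses have been given. Superposition: Cmin = C₀·(f + f² + … + f^5).
≈ 5.433 × (0.6189 + 0.3830 + 0.2371 + 0.1467 + 0.0908) ≈ 5.433 × 1.4765 ≈ 8.022 μg/mL.

8.0 μg/mL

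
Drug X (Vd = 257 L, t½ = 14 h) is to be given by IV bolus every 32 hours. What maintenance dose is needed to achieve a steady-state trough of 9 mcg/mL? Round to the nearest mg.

8965 mg

τ/t½ = 32/14 ≈ 2.2857, so f = (1/2)^(32/14) ≈ 0.205084.
Cmin,ss = (D/Vd)·f/(1−f), so D = Cmin,ss·Vd·(1−f)/f.
D = 9 × 257 × (1−f)/f ≈ 9 × 257 × 3.87605 ≈ 8965.30 mg.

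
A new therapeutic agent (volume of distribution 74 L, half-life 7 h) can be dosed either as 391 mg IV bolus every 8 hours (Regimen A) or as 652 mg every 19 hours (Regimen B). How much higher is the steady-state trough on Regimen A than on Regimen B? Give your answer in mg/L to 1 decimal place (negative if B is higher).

2.8 mg/L

Regimen A: f = (1/2)^(8/7) ≈ 0.4529; Cmin,ss = (391/74)·f/(1−f) ≈ 4.374 mg/L.
Regimen B: f = (1/2)^(19/7) ≈ 0.1524; Cmin,ss = (652/74)·f/(1−f) ≈ 1.584 mg/L.
Difference ≈ 4.374 − 1.584 ≈ 2.790 mg/L.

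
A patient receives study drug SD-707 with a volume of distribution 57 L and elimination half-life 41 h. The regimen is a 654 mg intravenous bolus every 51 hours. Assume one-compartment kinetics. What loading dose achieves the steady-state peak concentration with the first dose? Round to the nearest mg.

1132 mg

f = (1/2)^(51/41) ≈ 0.422229; accumulation ratio R = 1/(1−f) ≈ 1.73079.
Loading dose to hit Cmax,ss on first dose: D_load = D_maint·R ≈ 654 × 1.73079 ≈ 1131.94 mg.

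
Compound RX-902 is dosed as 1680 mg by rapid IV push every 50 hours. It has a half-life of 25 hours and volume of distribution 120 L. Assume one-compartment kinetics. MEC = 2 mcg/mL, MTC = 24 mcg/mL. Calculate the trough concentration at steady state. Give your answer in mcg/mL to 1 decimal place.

4.7 mcg/mL

τ = 50 h = 2 half-lives, so f = (1/2)^2 = 0.25.
Accumulation ratio R = 1/(1 − f) = 1/0.75 = 4/3.
Single-dose peak C₀ = D/Vd = 1680/120 = 14 mcg/mL.
Steady-state peak Cmax,ss = C₀·R = 14 × 4/3 ≈ 18.667 mcg/mL.
Steady-state trough Cmin,ss = Cmax,ss·f ≈ 18.667 × 0.25 ≈ 4.667 mcg/mL.
Trough 4.7 mcg/mL vs MEC 2 mcg/mL: adequate.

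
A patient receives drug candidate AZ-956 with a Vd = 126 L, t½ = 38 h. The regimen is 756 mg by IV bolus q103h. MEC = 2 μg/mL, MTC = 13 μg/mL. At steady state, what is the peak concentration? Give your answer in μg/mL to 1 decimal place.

7.1 μg/mL

Over one 103-h interval, 103/38 ≈ 2.7105 half-lives elapse, leaving f ≈ 0.1528 of each dose.
Accumulation ratio R = 1/(1 − f) ≈ 1/0.8472 ≈ 1.1804.
Single-dose peak C₀ = D/Vd = 756/126 ≈ 6.000 μg/mL.
Steady-state peak Cmax,ss = C₀·R ≈ 6.000 × 1.1804 ≈ 7.082 μg/mL.
Peak 7.1 μg/mL vs MTC 13 μg/mL: below toxic threshold.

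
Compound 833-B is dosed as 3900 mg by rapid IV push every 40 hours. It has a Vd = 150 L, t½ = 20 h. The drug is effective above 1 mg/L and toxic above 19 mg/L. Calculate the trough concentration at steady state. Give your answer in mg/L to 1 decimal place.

8.7 mg/L

τ = 40 h = 2 half-lives, so f = (1/2)^2 = 0.25.
At steady state, R = 1/(1 − 0.25) = 4/3.
Single-dose peak C₀ = D/Vd = 3900/150 = 26 mg/L.
Steady-state peak Cmax,ss = C₀·R = 26 × 4/3 ≈ 34.667 mg/L.
Steady-state trough Cmin,ss = Cmax,ss·f ≈ 34.667 × 0.25 ≈ 8.667 mg/L.
Trough 8.7 mg/L vs MEC 1 mg/L: adequate.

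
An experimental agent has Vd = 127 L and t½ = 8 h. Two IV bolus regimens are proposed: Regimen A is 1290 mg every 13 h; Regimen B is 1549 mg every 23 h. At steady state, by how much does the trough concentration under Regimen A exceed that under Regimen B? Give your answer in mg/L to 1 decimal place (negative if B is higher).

2.9 mg/L

Regimen A: f = (1/2)^(13/8) ≈ 0.3242; Cmin,ss = (1290/127)·f/(1−f) ≈ 4.873 mg/L.
Regimen B: f = (1/2)^(23/8) ≈ 0.1363; Cmin,ss = (1549/127)·f/(1−f) ≈ 1.925 mg/L.
Difference ≈ 4.873 − 1.925 ≈ 2.948 mg/L.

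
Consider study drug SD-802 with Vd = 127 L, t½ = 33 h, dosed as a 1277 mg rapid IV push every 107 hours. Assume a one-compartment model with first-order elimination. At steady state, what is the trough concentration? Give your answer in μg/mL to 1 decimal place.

τ/t½ = 107/33 ≈ 3.2424, so fraction remaining f = (1/2)^(107/33) ≈ 0.1057.
At steady state, accumulation factor R = 1/(1 − e^(−kτ)) ≈ 1.1182.
Single-dose peak C₀ = D/Vd = 1277/127 ≈ 10.055 μg/mL.
Cmax,ss = C₀/(1 − f) ≈ 10.055/0.8943 ≈ 11.243 μg/mL.
Steady-state trough Cmin,ss = Cmax,ss·f ≈ 11.243 × 0.1057 ≈ 1.188 μg/mL.

1.2 μg/mL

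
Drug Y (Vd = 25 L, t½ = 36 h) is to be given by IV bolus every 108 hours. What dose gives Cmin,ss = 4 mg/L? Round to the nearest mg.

700 mg

τ/t½ = 108/36 ≈ 3, so f = (1/2)^(108/36) ≈ 0.125000.
Cmin,ss = (D/Vd)·f/(1−f), so D = Cmin,ss·Vd·(1−f)/f.
D = 4 × 25 × (1−f)/f ≈ 4 × 25 × 7.00000 ≈ 700.00 mg.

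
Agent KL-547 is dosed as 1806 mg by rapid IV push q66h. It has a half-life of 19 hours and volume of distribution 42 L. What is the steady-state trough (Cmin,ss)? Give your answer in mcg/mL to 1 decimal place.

4.3 mcg/mL

τ/t½ = 66/19 ≈ 3.4737, so fraction remaining f = (1/2)^(66/19) ≈ 0.0900.
Accumulation ratio R = 1/(1 − f) ≈ 1/0.9100 ≈ 1.0989.
Each bolus raises the concentration by D/Vd = 1806/42 ≈ 43.000 mcg/mL.
Cmax,ss = C₀/(1 − f) ≈ 43.000/0.9100 ≈ 47.253 mcg/mL.
Steady-state trough Cmin,ss = Cmax,ss·f ≈ 47.253 × 0.0900 ≈ 4.253 mcg/mL.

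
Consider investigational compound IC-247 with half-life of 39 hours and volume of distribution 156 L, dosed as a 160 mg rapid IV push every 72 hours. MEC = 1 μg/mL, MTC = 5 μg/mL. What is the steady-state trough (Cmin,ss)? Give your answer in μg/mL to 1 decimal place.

0.4 μg/mL

Over one 72-h interval, 72/39 ≈ 1.8462 half-lives elapse, leaving f ≈ 0.2781 of each dose.
Accumulation ratio R = 1/(1 − f) ≈ 1/0.7219 ≈ 1.3852.
Each bolus raises the concentration by D/Vd = 160/156 ≈ 1.026 μg/mL.
Steady-state peak Cmax,ss = C₀·R ≈ 1.026 × 1.3852 ≈ 1.421 μg/mL.
One interval later, Cmin,ss = Cmax,ss·e^(−kτ) ≈ 1.421 × 0.2781 ≈ 0.395 μg/mL.
Trough 0.4 μg/mL vs MEC 1 μg/mL: subtherapeutic.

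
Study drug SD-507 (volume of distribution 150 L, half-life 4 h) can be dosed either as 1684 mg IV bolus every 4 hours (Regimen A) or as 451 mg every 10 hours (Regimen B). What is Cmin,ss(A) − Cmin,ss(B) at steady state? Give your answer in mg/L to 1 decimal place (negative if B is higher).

10.6 mg/L

Regimen A: f = (1/2)^(4/4) ≈ 0.5000; Cmin,ss = (1684/150)·f/(1−f) ≈ 11.227 mg/L.
Regimen B: f = (1/2)^(10/4) ≈ 0.1768; Cmin,ss = (451/150)·f/(1−f) ≈ 0.646 mg/L.
Difference ≈ 11.227 − 0.646 ≈ 10.581 mg/L.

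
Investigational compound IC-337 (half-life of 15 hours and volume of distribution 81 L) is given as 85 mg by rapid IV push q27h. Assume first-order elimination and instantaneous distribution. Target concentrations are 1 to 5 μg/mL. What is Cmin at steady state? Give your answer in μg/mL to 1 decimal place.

0.4 μg/mL

Over one 27-h interval, 27/15 ≈ 1.8 half-lives elapse, leaving f ≈ 0.2872 of each dose.
Accumulation ratio R = 1/(1 − f) ≈ 1/0.7128 ≈ 1.4029.
Each bolus raises the concentration by D/Vd = 85/81 ≈ 1.049 μg/mL.
Cmax,ss = C₀/(1 − f) ≈ 1.049/0.7128 ≈ 1.472 μg/mL.
Steady-state trough Cmin,ss = Cmax,ss·f ≈ 1.472 × 0.2872 ≈ 0.423 μg/mL.
Trough 0.4 μg/mL vs MEC 1 μg/mL: subtherapeutic.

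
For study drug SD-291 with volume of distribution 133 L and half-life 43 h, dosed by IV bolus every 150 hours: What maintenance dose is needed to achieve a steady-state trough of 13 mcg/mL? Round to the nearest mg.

τ/t½ = 150/43 ≈ 3.4884, so f = (1/2)^(150/43) ≈ 0.089104.
Cmin,ss = (D/Vd)·f/(1−f), so D = Cmin,ss·Vd·(1−f)/f.
D = 13 × 133 × (1−f)/f ≈ 13 × 133 × 10.22284 ≈ 17675.29 mg.

17675 mg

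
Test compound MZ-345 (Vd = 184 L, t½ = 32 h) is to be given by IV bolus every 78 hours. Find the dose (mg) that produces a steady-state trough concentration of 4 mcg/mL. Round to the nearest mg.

τ/t½ = 78/32 ≈ 2.4375, so f = (1/2)^(78/32) ≈ 0.184603.
Cmin,ss = (D/Vd)·f/(1−f), so D = Cmin,ss·Vd·(1−f)/f.
D = 4 × 184 × (1−f)/f ≈ 4 × 184 × 4.41703 ≈ 3250.93 mg.

3251 mg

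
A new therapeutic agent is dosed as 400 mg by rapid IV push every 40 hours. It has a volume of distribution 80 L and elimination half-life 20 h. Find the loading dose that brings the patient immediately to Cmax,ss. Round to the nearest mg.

533 mg

f = (1/2)^(40/20) ≈ 0.250000; accumulation ratio R = 1/(1−f) ≈ 1.33333.
Loading dose to hit Cmax,ss on first dose: D_load = D_maint·R ≈ 400 × 1.33333 ≈ 533.33 mg.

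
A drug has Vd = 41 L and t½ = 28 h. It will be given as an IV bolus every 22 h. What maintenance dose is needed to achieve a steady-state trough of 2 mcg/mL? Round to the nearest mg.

τ/t½ = 22/28 ≈ 0.78571, so f = (1/2)^(22/28) ≈ 0.580065.
Cmin,ss = (D/Vd)·f/(1−f), so D = Cmin,ss·Vd·(1−f)/f.
D = 2 × 41 × (1−f)/f ≈ 2 × 41 × 0.72394 ≈ 59.36 mg.

59 mg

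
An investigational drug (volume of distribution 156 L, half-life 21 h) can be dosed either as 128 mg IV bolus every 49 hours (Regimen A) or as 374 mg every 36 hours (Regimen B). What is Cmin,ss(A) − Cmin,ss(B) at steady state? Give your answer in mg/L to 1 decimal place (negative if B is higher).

Regimen A: f = (1/2)^(49/21) ≈ 0.1984; Cmin,ss = (128/156)·f/(1−f) ≈ 0.203 mg/L.
Regimen B: f = (1/2)^(36/21) ≈ 0.3048; Cmin,ss = (374/156)·f/(1−f) ≈ 1.051 mg/L.
Difference ≈ 0.203 − 1.051 ≈ -0.848 mg/L.

-0.8 mg/L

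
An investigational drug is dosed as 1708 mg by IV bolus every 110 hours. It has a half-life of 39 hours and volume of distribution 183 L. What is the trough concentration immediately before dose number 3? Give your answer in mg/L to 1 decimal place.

1.5 mg/L

f = (1/2)^(τ/t½) = (1/2)^(110/39) ≈ 0.1416.
C₀ = D/Vd = 1708/183 ≈ 9.333 mg/L.
Before the 3rd dose, 2 doses have been given. Superposition: Cmin = C₀·(f + f²).
≈ 9.333 × (0.1416 + 0.0201) ≈ 9.333 × 0.1617 ≈ 1.509 mg/L.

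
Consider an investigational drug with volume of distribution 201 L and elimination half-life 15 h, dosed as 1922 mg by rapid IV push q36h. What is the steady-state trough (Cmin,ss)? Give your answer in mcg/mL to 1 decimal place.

k = ln2/t½ = ln2/15 ≈ 0.046210 h⁻¹; fraction remaining f = e^(−kτ) = e^(−0.046210×36) ≈ 0.1895.
Accumulation ratio R = 1/(1 − f) ≈ 1/0.8105 ≈ 1.2338.
Single-dose peak C₀ = D/Vd = 1922/201 ≈ 9.562 mcg/mL.
Steady-state peak Cmax,ss = C₀·R ≈ 9.562 × 1.2338 ≈ 11.798 mcg/mL.
One interval later, Cmin,ss = Cmax,ss·e^(−kτ) ≈ 11.798 × 0.1895 ≈ 2.236 mcg/mL.

2.2 mcg/mL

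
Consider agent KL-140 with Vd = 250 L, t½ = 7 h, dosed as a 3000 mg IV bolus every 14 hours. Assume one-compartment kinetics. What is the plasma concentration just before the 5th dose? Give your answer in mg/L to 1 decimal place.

4.0 mg/L

f = (1/2)^(τ/t½) = (1/2)^(14/7) ≈ 0.2500.
C₀ = D/Vd = 3000/250 ≈ 12.000 mg/L.
Before the 5th dose, 4 doses have been given. Superposition: Cmin = C₀·(f + f² + … + f^4).
≈ 12.000 × (0.2500 + 0.0625 + 0.0156 + 0.0039) ≈ 12.000 × 0.3320 ≈ 3.984 mg/L.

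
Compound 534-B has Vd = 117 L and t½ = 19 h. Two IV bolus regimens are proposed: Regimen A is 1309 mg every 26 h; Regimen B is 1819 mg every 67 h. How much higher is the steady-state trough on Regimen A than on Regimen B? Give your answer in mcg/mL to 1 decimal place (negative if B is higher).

5.6 mcg/mL

Regimen A: f = (1/2)^(26/19) ≈ 0.3873; Cmin,ss = (1309/117)·f/(1−f) ≈ 7.072 mcg/mL.
Regimen B: f = (1/2)^(67/19) ≈ 0.0868; Cmin,ss = (1819/117)·f/(1−f) ≈ 1.478 mcg/mL.
Difference ≈ 7.072 − 1.478 ≈ 5.594 mcg/mL.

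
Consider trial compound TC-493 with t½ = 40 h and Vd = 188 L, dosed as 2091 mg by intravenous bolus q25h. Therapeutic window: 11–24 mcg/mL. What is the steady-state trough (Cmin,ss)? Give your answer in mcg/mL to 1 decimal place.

τ/t½ = 25/40 ≈ 0.625, so fraction remaining f = (1/2)^(25/40) ≈ 0.6484.
At steady state, accumulation factor R = 1/(1 − e^(−kτ)) ≈ 2.8441.
Single-dose peak C₀ = D/Vd = 2091/188 ≈ 11.122 mcg/mL.
Cmax,ss = C₀/(1 − f) ≈ 11.122/0.3516 ≈ 31.633 mcg/mL.
One interval later, Cmin,ss = Cmax,ss·e^(−kτ) ≈ 31.633 × 0.6484 ≈ 20.511 mcg/mL.
Trough 20.5 mcg/mL vs MEC 11 mcg/mL: adequate.

20.5 mcg/mL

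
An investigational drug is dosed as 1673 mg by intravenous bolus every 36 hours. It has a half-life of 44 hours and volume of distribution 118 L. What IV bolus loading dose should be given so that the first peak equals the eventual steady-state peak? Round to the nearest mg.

3865 mg

f = (1/2)^(36/44) ≈ 0.567156; accumulation ratio R = 1/(1−f) ≈ 2.31030.
Loading dose to hit Cmax,ss on first dose: D_load = D_maint·R ≈ 1673 × 2.31030 ≈ 3865.13 mg.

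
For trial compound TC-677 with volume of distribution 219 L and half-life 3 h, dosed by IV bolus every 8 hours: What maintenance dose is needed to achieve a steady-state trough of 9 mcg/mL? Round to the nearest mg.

10544 mg

τ/t½ = 8/3 ≈ 2.6667, so f = (1/2)^(8/3) ≈ 0.157490.
Cmin,ss = (D/Vd)·f/(1−f), so D = Cmin,ss·Vd·(1−f)/f.
D = 9 × 219 × (1−f)/f ≈ 9 × 219 × 5.34961 ≈ 10544.08 mg.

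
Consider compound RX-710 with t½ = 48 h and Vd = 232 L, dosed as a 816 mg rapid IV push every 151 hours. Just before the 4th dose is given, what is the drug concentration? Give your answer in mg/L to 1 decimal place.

f = (1/2)^(τ/t½) = (1/2)^(151/48) ≈ 0.1130.
C₀ = D/Vd = 816/232 ≈ 3.517 mg/L.
Before the 4th dose, 3 doses have been given. Superposition: Cmin = C₀·(f + f² + … + f^3).
≈ 3.517 × (0.1130 + 0.0128 + 0.0014) ≈ 3.517 × 0.1272 ≈ 0.447 mg/L.

0.4 mg/L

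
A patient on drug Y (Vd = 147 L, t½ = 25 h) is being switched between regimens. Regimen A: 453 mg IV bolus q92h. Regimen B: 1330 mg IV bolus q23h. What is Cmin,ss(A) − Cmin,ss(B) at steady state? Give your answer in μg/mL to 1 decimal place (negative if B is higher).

Regimen A: f = (1/2)^(92/25) ≈ 0.0780; Cmin,ss = (453/147)·f/(1−f) ≈ 0.261 μg/mL.
Regimen B: f = (1/2)^(23/25) ≈ 0.5285; Cmin,ss = (1330/147)·f/(1−f) ≈ 10.141 μg/mL.
Difference ≈ 0.261 − 10.141 ≈ -9.880 μg/mL.

-9.9 μg/mL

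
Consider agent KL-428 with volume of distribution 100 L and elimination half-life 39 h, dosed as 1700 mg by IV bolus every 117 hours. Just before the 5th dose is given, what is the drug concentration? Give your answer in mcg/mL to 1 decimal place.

2.4 mcg/mL

f = (1/2)^(τ/t½) = (1/2)^(117/39) ≈ 0.1250.
C₀ = D/Vd = 1700/100 ≈ 17.000 mcg/mL.
Before the 5th dose, 4 doses have been given. Superposition: Cmin = C₀·(f + f² + … + f^4).
≈ 17.000 × (0.1250 + 0.0156 + 0.0020 + 0.0002) ≈ 17.000 × 0.1428 ≈ 2.428 mcg/mL.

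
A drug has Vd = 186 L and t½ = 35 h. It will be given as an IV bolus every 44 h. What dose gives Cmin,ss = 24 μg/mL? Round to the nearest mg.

6206 mg

τ/t½ = 44/35 ≈ 1.2571, so f = (1/2)^(44/35) ≈ 0.418372.
Cmin,ss = (D/Vd)·f/(1−f), so D = Cmin,ss·Vd·(1−f)/f.
D = 24 × 186 × (1−f)/f ≈ 24 × 186 × 1.39022 ≈ 6205.94 mg.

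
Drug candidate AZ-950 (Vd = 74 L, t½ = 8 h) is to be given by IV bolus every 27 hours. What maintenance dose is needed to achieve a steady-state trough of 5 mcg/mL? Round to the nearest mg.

τ/t½ = 27/8 ≈ 3.375, so f = (1/2)^(27/8) ≈ 0.096388.
Cmin,ss = (D/Vd)·f/(1−f), so D = Cmin,ss·Vd·(1−f)/f.
D = 5 × 74 × (1−f)/f ≈ 5 × 74 × 9.37474 ≈ 3468.65 mg.

3469 mg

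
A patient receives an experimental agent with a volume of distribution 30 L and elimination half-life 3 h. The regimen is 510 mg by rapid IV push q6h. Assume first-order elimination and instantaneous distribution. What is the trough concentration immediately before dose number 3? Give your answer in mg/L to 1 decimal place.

f = (1/2)^(τ/t½) = (1/2)^(6/3) ≈ 0.2500.
C₀ = D/Vd = 510/30 ≈ 17.000 mg/L.
Before the 3rd dose, 2 doses have been given. Superposition: Cmin = C₀·(f + f²).
≈ 17.000 × (0.2500 + 0.0625) ≈ 17.000 × 0.3125 ≈ 5.312 mg/L.

5.3 mg/L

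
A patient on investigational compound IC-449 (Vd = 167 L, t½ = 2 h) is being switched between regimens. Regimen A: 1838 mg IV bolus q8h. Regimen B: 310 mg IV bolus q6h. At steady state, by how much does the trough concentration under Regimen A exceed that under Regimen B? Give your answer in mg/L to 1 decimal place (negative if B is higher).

0.5 mg/L

Regimen A: f = (1/2)^(8/2) ≈ 0.0625; Cmin,ss = (1838/167)·f/(1−f) ≈ 0.734 mg/L.
Regimen B: f = (1/2)^(6/2) ≈ 0.1250; Cmin,ss = (310/167)·f/(1−f) ≈ 0.265 mg/L.
Difference ≈ 0.734 − 0.265 ≈ 0.469 mg/L.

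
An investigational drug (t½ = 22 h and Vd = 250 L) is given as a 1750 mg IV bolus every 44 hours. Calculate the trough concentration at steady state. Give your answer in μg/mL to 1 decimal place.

2.3 μg/mL

τ = 44 h = 2 half-lives, so f = (1/2)^2 = 0.25.
Accumulation ratio R = 1/(1 − f) = 1/0.75 = 4/3.
Single-dose peak C₀ = D/Vd = 1750/250 = 7 μg/mL.
Steady-state peak Cmax,ss = C₀·R = 7 × 4/3 ≈ 9.333 μg/mL.
Steady-state trough Cmin,ss = Cmax,ss·f ≈ 9.333 × 0.25 ≈ 2.333 μg/mL.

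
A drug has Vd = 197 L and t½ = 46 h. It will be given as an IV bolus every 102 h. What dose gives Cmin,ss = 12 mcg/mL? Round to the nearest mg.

τ/t½ = 102/46 ≈ 2.2174, so f = (1/2)^(102/46) ≈ 0.215030.
Cmin,ss = (D/Vd)·f/(1−f), so D = Cmin,ss·Vd·(1−f)/f.
D = 12 × 197 × (1−f)/f ≈ 12 × 197 × 3.65051 ≈ 8629.81 mg.

8630 mg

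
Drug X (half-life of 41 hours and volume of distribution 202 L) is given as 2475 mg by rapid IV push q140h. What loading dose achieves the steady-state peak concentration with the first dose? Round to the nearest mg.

f = (1/2)^(140/41) ≈ 0.093776; accumulation ratio R = 1/(1−f) ≈ 1.10348.
Loading dose to hit Cmax,ss on first dose: D_load = D_maint·R ≈ 2475 × 1.10348 ≈ 2731.11 mg.

2731 mg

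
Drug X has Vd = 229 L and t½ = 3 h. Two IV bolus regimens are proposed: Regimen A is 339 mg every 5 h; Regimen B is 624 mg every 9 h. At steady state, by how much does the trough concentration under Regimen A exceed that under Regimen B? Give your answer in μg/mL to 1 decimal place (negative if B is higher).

Regimen A: f = (1/2)^(5/3) ≈ 0.3150; Cmin,ss = (339/229)·f/(1−f) ≈ 0.681 μg/mL.
Regimen B: f = (1/2)^(9/3) ≈ 0.1250; Cmin,ss = (624/229)·f/(1−f) ≈ 0.389 μg/mL.
Difference ≈ 0.681 − 0.389 ≈ 0.292 μg/mL.

0.3 μg/mL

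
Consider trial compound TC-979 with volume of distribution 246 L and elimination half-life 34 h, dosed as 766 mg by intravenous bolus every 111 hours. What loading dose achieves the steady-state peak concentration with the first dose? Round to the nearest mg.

f = (1/2)^(111/34) ≈ 0.104046; accumulation ratio R = 1/(1−f) ≈ 1.11613.
Loading dose to hit Cmax,ss on first dose: D_load = D_maint·R ≈ 766 × 1.11613 ≈ 854.96 mg.

855 mg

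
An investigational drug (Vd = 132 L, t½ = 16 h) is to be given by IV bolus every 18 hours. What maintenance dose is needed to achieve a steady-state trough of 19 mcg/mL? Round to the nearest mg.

τ/t½ = 18/16 ≈ 1.125, so f = (1/2)^(18/16) ≈ 0.458502.
Cmin,ss = (D/Vd)·f/(1−f), so D = Cmin,ss·Vd·(1−f)/f.
D = 19 × 132 × (1−f)/f ≈ 19 × 132 × 1.18102 ≈ 2962.00 mg.

2962 mg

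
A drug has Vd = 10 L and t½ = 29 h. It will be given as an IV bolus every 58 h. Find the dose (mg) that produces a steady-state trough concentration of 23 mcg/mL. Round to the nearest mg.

690 mg

τ/t½ = 58/29 ≈ 2, so f = (1/2)^(58/29) ≈ 0.250000.
Cmin,ss = (D/Vd)·f/(1−f), so D = Cmin,ss·Vd·(1−f)/f.
D = 23 × 10 × (1−f)/f ≈ 23 × 10 × 3.00000 ≈ 690.00 mg.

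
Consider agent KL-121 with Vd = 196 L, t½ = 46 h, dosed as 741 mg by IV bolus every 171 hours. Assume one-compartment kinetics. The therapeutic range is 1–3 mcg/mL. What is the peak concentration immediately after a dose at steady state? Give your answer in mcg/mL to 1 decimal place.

k = ln2/t½ = ln2/46 ≈ 0.015068 h⁻¹; fraction remaining f = e^(−kτ) = e^(−0.015068×171) ≈ 0.0760.
Accumulation ratio R = 1/(1 − f) ≈ 1/0.9240 ≈ 1.0823.
Each bolus raises the concentration by D/Vd = 741/196 ≈ 3.781 mcg/mL.
Steady-state peak Cmax,ss = C₀·R ≈ 3.781 × 1.0823 ≈ 4.092 mcg/mL.
Peak 4.1 mcg/mL vs MTC 3 mcg/mL: exceeds toxic threshold.

4.1 mcg/mL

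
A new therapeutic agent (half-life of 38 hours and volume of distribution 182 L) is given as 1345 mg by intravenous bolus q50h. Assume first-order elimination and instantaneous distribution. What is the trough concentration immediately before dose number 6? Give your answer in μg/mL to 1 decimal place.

4.9 μg/mL

f = (1/2)^(τ/t½) = (1/2)^(50/38) ≈ 0.4017.
C₀ = D/Vd = 1345/182 ≈ 7.390 μg/mL.
Before the 6th dose, 5 doses have been given. Superposition: Cmin = C₀·(f + f² + … + f^5).
≈ 7.390 × (0.4017 + 0.1614 + 0.0648 + 0.0260 + 0.0105) ≈ 7.390 × 0.6644 ≈ 4.910 μg/mL.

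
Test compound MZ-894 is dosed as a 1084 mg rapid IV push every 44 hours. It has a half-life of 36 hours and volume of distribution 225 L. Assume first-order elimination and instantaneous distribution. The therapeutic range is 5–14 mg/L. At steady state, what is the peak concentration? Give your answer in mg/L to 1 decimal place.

8.4 mg/L

Over one 44-h interval, 44/36 ≈ 1.2222 half-lives elapse, leaving f ≈ 0.4286 of each dose.
Accumulation ratio R = 1/(1 − f) ≈ 1/0.5714 ≈ 1.7501.
Each bolus raises the concentration by D/Vd = 1084/225 ≈ 4.818 mg/L.
Steady-state peak Cmax,ss = C₀·R ≈ 4.818 × 1.7501 ≈ 8.432 mg/L.
Peak 8.4 mg/L vs MTC 14 mg/L: below toxic threshold.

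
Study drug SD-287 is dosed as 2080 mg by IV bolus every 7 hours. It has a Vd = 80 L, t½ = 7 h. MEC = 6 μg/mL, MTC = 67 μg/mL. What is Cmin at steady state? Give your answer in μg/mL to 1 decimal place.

26.0 μg/mL

τ = 7 h = 1 half-life, so f = (1/2)^1 = 0.5.
At steady state, R = 1/(1 − 0.5) = 2/1.
Single-dose peak C₀ = D/Vd = 2080/80 = 26 μg/mL.
Steady-state peak Cmax,ss = C₀·R = 26 × 2/1 ≈ 52.000 μg/mL.
Steady-state trough Cmin,ss = Cmax,ss·f ≈ 52.000 × 0.5 ≈ 26.000 μg/mL.
Trough 26.0 μg/mL vs MEC 6 μg/mL: adequate.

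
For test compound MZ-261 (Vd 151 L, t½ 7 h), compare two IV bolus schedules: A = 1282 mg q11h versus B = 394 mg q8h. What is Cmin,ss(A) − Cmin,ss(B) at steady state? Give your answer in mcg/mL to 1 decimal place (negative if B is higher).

2.1 mcg/mL

Regimen A: f = (1/2)^(11/7) ≈ 0.3365; Cmin,ss = (1282/151)·f/(1−f) ≈ 4.306 mcg/mL.
Regimen B: f = (1/2)^(8/7) ≈ 0.4529; Cmin,ss = (394/151)·f/(1−f) ≈ 2.160 mcg/mL.
Difference ≈ 4.306 − 2.160 ≈ 2.146 mcg/mL.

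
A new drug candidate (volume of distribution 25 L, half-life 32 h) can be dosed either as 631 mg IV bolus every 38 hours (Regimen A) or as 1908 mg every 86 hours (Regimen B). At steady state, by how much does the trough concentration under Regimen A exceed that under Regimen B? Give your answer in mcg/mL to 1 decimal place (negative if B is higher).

Regimen A: f = (1/2)^(38/32) ≈ 0.4391; Cmin,ss = (631/25)·f/(1−f) ≈ 19.759 mcg/mL.
Regimen B: f = (1/2)^(86/32) ≈ 0.1552; Cmin,ss = (1908/25)·f/(1−f) ≈ 14.021 mcg/mL.
Difference ≈ 19.759 − 14.021 ≈ 5.738 mcg/mL.

5.7 mcg/mL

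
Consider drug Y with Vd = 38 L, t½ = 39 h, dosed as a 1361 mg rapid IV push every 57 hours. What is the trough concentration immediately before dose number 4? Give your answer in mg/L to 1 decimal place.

f = (1/2)^(τ/t½) = (1/2)^(57/39) ≈ 0.3631.
C₀ = D/Vd = 1361/38 ≈ 35.816 mg/L.
Before the 4th dose, 3 doses have been given. Superposition: Cmin = C₀·(f + f² + … + f^3).
≈ 35.816 × (0.3631 + 0.1318 + 0.0479) ≈ 35.816 × 0.5428 ≈ 19.441 mg/L.

19.4 mg/L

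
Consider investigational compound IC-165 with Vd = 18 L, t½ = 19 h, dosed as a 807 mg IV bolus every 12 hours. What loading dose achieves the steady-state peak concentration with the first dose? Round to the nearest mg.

2276 mg

f = (1/2)^(12/19) ≈ 0.645470; accumulation ratio R = 1/(1−f) ≈ 2.82064.
Loading dose to hit Cmax,ss on first dose: D_load = D_maint·R ≈ 807 × 2.82064 ≈ 2276.26 mg.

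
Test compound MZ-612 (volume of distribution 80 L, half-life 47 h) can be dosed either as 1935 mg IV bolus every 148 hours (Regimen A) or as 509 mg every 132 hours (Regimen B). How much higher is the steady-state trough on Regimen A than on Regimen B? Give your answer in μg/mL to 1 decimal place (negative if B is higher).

Regimen A: f = (1/2)^(148/47) ≈ 0.1127; Cmin,ss = (1935/80)·f/(1−f) ≈ 3.072 μg/mL.
Regimen B: f = (1/2)^(132/47) ≈ 0.1427; Cmin,ss = (509/80)·f/(1−f) ≈ 1.059 μg/mL.
Difference ≈ 3.072 − 1.059 ≈ 2.013 μg/mL.

2.0 μg/mL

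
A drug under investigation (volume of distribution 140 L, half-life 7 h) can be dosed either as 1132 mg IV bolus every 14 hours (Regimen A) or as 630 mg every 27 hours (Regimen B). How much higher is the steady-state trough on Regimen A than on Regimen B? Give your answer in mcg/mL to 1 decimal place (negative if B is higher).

Regimen A: f = (1/2)^(14/7) ≈ 0.2500; Cmin,ss = (1132/140)·f/(1−f) ≈ 2.695 mcg/mL.
Regimen B: f = (1/2)^(27/7) ≈ 0.0690; Cmin,ss = (630/140)·f/(1−f) ≈ 0.334 mcg/mL.
Difference ≈ 2.695 − 0.334 ≈ 2.361 mcg/mL.

2.4 mcg/mL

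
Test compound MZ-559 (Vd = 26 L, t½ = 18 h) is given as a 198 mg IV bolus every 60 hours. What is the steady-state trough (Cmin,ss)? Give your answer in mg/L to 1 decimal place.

0.8 mg/L

Over one 60-h interval, 60/18 ≈ 3.3333 half-lives elapse, leaving f ≈ 0.0992 of each dose.
Each bolus raises the concentration by D/Vd = 198/26 ≈ 7.615 mg/L.
Steady-state trough Cmin,ss = C₀·f/(1−f) ≈ 7.615 × 0.0992/0.9008 ≈ 0.839 mg/L.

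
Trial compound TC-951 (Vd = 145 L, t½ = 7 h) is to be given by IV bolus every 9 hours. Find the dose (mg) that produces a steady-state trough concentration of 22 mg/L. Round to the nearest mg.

4587 mg

τ/t½ = 9/7 ≈ 1.2857, so f = (1/2)^(9/7) ≈ 0.410168.
Cmin,ss = (D/Vd)·f/(1−f), so D = Cmin,ss·Vd·(1−f)/f.
D = 22 × 145 × (1−f)/f ≈ 22 × 145 × 1.43803 ≈ 4587.32 mg.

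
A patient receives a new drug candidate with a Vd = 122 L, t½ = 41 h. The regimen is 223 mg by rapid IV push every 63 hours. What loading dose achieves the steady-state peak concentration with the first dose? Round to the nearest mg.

f = (1/2)^(63/41) ≈ 0.344700; accumulation ratio R = 1/(1−f) ≈ 1.52602.
Loading dose to hit Cmax,ss on first dose: D_load = D_maint·R ≈ 223 × 1.52602 ≈ 340.30 mg.

340 mg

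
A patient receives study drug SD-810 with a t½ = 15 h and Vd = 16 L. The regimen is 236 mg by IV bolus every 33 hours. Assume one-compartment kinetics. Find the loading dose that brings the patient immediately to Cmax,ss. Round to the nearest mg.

f = (1/2)^(33/15) ≈ 0.217638; accumulation ratio R = 1/(1−f) ≈ 1.27818.
Loading dose to hit Cmax,ss on first dose: D_load = D_maint·R ≈ 236 × 1.27818 ≈ 301.65 mg.

302 mg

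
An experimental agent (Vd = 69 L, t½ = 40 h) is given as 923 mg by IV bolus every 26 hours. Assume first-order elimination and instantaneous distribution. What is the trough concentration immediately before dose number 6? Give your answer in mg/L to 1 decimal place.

f = (1/2)^(τ/t½) = (1/2)^(26/40) ≈ 0.6373.
C₀ = D/Vd = 923/69 ≈ 13.377 mg/L.
Before the 6th dose, 5 doses have been given. Superposition: Cmin = C₀·(f + f² + … + f^5).
≈ 13.377 × (0.6373 + 0.4062 + 0.2588 + 0.1650 + 0.1051) ≈ 13.377 × 1.5724 ≈ 21.034 mg/L.

21.0 mg/L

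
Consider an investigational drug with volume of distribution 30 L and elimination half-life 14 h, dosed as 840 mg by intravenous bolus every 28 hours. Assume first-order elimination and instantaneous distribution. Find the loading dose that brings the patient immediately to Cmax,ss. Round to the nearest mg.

f = (1/2)^(28/14) ≈ 0.250000; accumulation ratio R = 1/(1−f) ≈ 1.33333.
Loading dose to hit Cmax,ss on first dose: D_load = D_maint·R ≈ 840 × 1.33333 ≈ 1120.00 mg.

1120 mg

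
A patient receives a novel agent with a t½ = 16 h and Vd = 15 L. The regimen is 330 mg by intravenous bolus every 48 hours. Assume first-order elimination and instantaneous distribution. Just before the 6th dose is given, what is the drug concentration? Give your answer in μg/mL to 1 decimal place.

3.1 μg/mL

f = (1/2)^(τ/t½) = (1/2)^(48/16) ≈ 0.1250.
C₀ = D/Vd = 330/15 ≈ 22.000 μg/mL.
Before the 6th dose, 5 doses have been given. Superposition: Cmin = C₀·(f + f² + … + f^5).
≈ 22.000 × (0.1250 + 0.0156 + 0.0020 + 0.0002 + 0.0000) ≈ 22.000 × 0.1428 ≈ 3.142 μg/mL.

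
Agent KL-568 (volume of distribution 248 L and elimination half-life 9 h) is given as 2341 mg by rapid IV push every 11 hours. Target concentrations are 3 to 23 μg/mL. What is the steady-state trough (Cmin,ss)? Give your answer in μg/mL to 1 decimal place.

7.1 μg/mL

k = ln2/t½ = ln2/9 ≈ 0.077016 h⁻¹; fraction remaining f = e^(−kτ) = e^(−0.077016×11) ≈ 0.4286.
At steady state, accumulation factor R = 1/(1 − e^(−kτ)) ≈ 1.7501.
Single-dose peak C₀ = D/Vd = 2341/248 ≈ 9.440 μg/mL.
Steady-state peak Cmax,ss = C₀·R ≈ 9.440 × 1.7501 ≈ 16.521 μg/mL.
Steady-state trough Cmin,ss = Cmax,ss·f ≈ 16.521 × 0.4286 ≈ 7.081 μg/mL.
Trough 7.1 μg/mL vs MEC 3 μg/mL: adequate.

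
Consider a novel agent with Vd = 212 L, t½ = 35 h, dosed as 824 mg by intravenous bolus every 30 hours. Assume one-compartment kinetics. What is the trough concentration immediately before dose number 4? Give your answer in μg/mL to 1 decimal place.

4.0 μg/mL

f = (1/2)^(τ/t½) = (1/2)^(30/35) ≈ 0.5520.
C₀ = D/Vd = 824/212 ≈ 3.887 μg/mL.
Before the 4th dose, 3 doses have been given. Superposition: Cmin = C₀·(f + f² + … + f^3).
≈ 3.887 × (0.5520 + 0.3047 + 0.1682) ≈ 3.887 × 1.0249 ≈ 3.984 μg/mL.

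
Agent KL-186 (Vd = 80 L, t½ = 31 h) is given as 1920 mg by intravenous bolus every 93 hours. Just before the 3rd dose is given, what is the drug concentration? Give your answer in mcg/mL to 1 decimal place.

f = (1/2)^(τ/t½) = (1/2)^(93/31) ≈ 0.1250.
C₀ = D/Vd = 1920/80 ≈ 24.000 mcg/mL.
Before the 3rd dose, 2 doses have been given. Superposition: Cmin = C₀·(f + f²).
≈ 24.000 × (0.1250 + 0.0156) ≈ 24.000 × 0.1406 ≈ 3.374 mcg/mL.

3.4 mcg/mL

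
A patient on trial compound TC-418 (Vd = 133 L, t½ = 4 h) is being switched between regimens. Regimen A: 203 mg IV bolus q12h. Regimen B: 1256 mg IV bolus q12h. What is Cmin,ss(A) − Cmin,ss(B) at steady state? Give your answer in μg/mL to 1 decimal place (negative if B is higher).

-1.1 μg/mL

Regimen A: f = (1/2)^(12/4) ≈ 0.1250; Cmin,ss = (203/133)·f/(1−f) ≈ 0.218 μg/mL.
Regimen B: f = (1/2)^(12/4) ≈ 0.1250; Cmin,ss = (1256/133)·f/(1−f) ≈ 1.349 μg/mL.
Difference ≈ 0.218 − 1.349 ≈ -1.131 μg/mL.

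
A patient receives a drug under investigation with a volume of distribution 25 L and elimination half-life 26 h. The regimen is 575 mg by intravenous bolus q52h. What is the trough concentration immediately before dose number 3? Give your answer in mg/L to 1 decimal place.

7.2 mg/L

f = (1/2)^(τ/t½) = (1/2)^(52/26) ≈ 0.2500.
C₀ = D/Vd = 575/25 ≈ 23.000 mg/L.
Before the 3rd dose, 2 doses have been given. Superposition: Cmin = C₀·(f + f²).
≈ 23.000 × (0.2500 + 0.0625) ≈ 23.000 × 0.3125 ≈ 7.188 mg/L.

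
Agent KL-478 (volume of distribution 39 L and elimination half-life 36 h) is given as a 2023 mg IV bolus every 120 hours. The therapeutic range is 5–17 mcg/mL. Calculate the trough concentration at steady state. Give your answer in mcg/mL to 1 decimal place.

5.7 mcg/mL

τ/t½ = 120/36 ≈ 3.3333, so fraction remaining f = (1/2)^(120/36) ≈ 0.0992.
Accumulation ratio R = 1/(1 − f) ≈ 1/0.9008 ≈ 1.1101.
Single-dose peak C₀ = D/Vd = 2023/39 ≈ 51.872 mcg/mL.
Steady-state peak Cmax,ss = C₀·R ≈ 51.872 × 1.1101 ≈ 57.583 mcg/mL.
Steady-state trough Cmin,ss = Cmax,ss·f ≈ 57.583 × 0.0992 ≈ 5.712 mcg/mL.
Trough 5.7 mcg/mL vs MEC 5 mcg/mL: adequate.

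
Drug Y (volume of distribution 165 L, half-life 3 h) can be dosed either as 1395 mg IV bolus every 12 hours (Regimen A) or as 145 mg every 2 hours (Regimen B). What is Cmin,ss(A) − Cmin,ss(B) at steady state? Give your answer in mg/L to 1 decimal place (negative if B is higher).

-0.9 mg/L

Regimen A: f = (1/2)^(12/3) ≈ 0.0625; Cmin,ss = (1395/165)·f/(1−f) ≈ 0.564 mg/L.
Regimen B: f = (1/2)^(2/3) ≈ 0.6300; Cmin,ss = (145/165)·f/(1−f) ≈ 1.496 mg/L.
Difference ≈ 0.564 − 1.496 ≈ -0.932 mg/L.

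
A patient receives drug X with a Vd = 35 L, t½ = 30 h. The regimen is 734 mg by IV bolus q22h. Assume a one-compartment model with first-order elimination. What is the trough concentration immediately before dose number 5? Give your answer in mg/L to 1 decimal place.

f = (1/2)^(τ/t½) = (1/2)^(22/30) ≈ 0.6015.
C₀ = D/Vd = 734/35 ≈ 20.971 mg/L.
Before the 5th dose, 4 doses have been given. Superposition: Cmin = C₀·(f + f² + … + f^4).
≈ 20.971 × (0.6015 + 0.3618 + 0.2176 + 0.1309) ≈ 20.971 × 1.3118 ≈ 27.510 mg/L.

27.5 mg/L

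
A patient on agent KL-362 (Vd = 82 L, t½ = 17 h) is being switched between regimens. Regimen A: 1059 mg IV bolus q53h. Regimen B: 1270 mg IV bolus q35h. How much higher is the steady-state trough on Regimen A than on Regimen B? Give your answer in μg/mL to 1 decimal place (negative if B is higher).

Regimen A: f = (1/2)^(53/17) ≈ 0.1152; Cmin,ss = (1059/82)·f/(1−f) ≈ 1.681 μg/mL.
Regimen B: f = (1/2)^(35/17) ≈ 0.2400; Cmin,ss = (1270/82)·f/(1−f) ≈ 4.891 μg/mL.
Difference ≈ 1.681 − 4.891 ≈ -3.210 μg/mL.

-3.2 μg/mL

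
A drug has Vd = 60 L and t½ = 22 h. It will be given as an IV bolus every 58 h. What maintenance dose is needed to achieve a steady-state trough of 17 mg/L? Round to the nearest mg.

5322 mg

τ/t½ = 58/22 ≈ 2.6364, so f = (1/2)^(58/22) ≈ 0.160833.
Cmin,ss = (D/Vd)·f/(1−f), so D = Cmin,ss·Vd·(1−f)/f.
D = 17 × 60 × (1−f)/f ≈ 17 × 60 × 5.21763 ≈ 5321.98 mg.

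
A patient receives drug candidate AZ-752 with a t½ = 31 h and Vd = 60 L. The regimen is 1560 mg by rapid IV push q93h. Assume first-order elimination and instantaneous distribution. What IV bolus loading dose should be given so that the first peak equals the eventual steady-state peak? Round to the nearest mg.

f = (1/2)^(93/31) ≈ 0.125000; accumulation ratio R = 1/(1−f) ≈ 1.14286.
Loading dose to hit Cmax,ss on first dose: D_load = D_maint·R ≈ 1560 × 1.14286 ≈ 1782.86 mg.

1783 mg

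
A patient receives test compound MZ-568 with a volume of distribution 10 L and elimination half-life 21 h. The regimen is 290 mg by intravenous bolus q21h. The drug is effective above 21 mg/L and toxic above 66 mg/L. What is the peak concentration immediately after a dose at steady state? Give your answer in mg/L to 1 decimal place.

τ = 21 h = 1 half-life, so f = (1/2)^1 = 0.5.
Accumulation ratio R = 1/(1 − f) = 1/0.5 = 2/1.
Single-dose peak C₀ = D/Vd = 290/10 = 29 mg/L.
Steady-state peak Cmax,ss = C₀·R = 29 × 2/1 ≈ 58.000 mg/L.
Peak 58.0 mg/L vs MTC 66 mg/L: below toxic threshold.

58.0 mg/L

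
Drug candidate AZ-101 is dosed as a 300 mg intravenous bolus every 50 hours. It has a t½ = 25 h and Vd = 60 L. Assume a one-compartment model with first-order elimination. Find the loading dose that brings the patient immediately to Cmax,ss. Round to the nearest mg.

f = (1/2)^(50/25) ≈ 0.250000; accumulation ratio R = 1/(1−f) ≈ 1.33333.
Loading dose to hit Cmax,ss on first dose: D_load = D_maint·R ≈ 300 × 1.33333 ≈ 400.00 mg.

400 mg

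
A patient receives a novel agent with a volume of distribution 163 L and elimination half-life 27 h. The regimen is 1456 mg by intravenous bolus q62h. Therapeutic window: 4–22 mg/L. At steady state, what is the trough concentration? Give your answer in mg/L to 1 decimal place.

τ/t½ = 62/27 ≈ 2.2963, so fraction remaining f = (1/2)^(62/27) ≈ 0.2036.
Accumulation ratio R = 1/(1 − f) ≈ 1/0.7964 ≈ 1.2557.
Each bolus raises the concentration by D/Vd = 1456/163 ≈ 8.933 mg/L.
Steady-state peak Cmax,ss = C₀·R ≈ 8.933 × 1.2557 ≈ 11.217 mg/L.
One interval later, Cmin,ss = Cmax,ss·e^(−kτ) ≈ 11.217 × 0.2036 ≈ 2.284 mg/L.
Trough 2.3 mg/L vs MEC 4 mg/L: subtherapeutic.

2.3 mg/L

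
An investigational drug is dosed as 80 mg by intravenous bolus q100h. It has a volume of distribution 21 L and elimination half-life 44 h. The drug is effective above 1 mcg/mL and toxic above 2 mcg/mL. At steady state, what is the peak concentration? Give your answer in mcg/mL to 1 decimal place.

τ/t½ = 100/44 ≈ 2.2727, so fraction remaining f = (1/2)^(100/44) ≈ 0.2069.
At steady state, accumulation factor R = 1/(1 − e^(−kτ)) ≈ 1.2609.
Single-dose peak C₀ = D/Vd = 80/21 ≈ 3.810 mcg/mL.
Steady-state peak Cmax,ss = C₀·R ≈ 3.810 × 1.2609 ≈ 4.804 mcg/mL.
Peak 4.8 mcg/mL vs MTC 2 mcg/mL: exceeds toxic threshold.

4.8 mcg/mL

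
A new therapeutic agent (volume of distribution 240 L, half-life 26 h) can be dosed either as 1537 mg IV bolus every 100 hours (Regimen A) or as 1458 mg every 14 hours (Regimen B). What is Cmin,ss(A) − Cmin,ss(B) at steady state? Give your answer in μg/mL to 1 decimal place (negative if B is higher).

-12.9 μg/mL

Regimen A: f = (1/2)^(100/26) ≈ 0.0695; Cmin,ss = (1537/240)·f/(1−f) ≈ 0.478 μg/mL.
Regimen B: f = (1/2)^(14/26) ≈ 0.6885; Cmin,ss = (1458/240)·f/(1−f) ≈ 13.427 μg/mL.
Difference ≈ 0.478 − 13.427 ≈ -12.949 μg/mL.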